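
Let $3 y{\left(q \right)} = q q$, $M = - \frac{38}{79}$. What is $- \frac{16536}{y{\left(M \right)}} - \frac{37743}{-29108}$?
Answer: $- \frac{118577434107}{553052} \approx -2.1441 \cdot 10^{5}$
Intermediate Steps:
$M = - \frac{38}{79}$ ($M = \left(-38\right) \frac{1}{79} = - \frac{38}{79} \approx -0.48101$)
$y{\left(q \right)} = \frac{q^{2}}{3}$ ($y{\left(q \right)} = \frac{q q}{3} = \frac{q^{2}}{3}$)
$- \frac{16536}{y{\left(M \right)}} - \frac{37743}{-29108} = - \frac{16536}{\frac{1}{3} \left(- \frac{38}{79}\right)^{2}} - \frac{37743}{-29108} = - \frac{16536}{\frac{1}{3} \cdot \frac{1444}{6241}} - - \frac{37743}{29108} = - \frac{16536}{\frac{1444}{18723}} + \frac{37743}{29108} = \left(-16536\right) \frac{18723}{1444} + \frac{37743}{29108} = - \frac{77400882}{361} + \frac{37743}{29108} = - \frac{118577434107}{553052}$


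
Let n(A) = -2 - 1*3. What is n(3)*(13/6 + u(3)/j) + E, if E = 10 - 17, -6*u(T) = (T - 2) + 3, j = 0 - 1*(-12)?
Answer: -158/9 ≈ -17.556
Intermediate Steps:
n(A) = -5 (n(A) = -2 - 3 = -5)
j = 12 (j = 0 + 12 = 12)
u(T) = -1/6 - T/6 (u(T) = -((T - 2) + 3)/6 = -((-2 + T) + 3)/6 = -(1 + T)/6 = -1/6 - T/6)
E = -7
n(3)*(13/6 + u(3)/j) + E = -5*(13/6 + (-1/6 - 1/6*3)/12) - 7 = -5*(13*(1/6) + (-1/6 - 1/2)*(1/12)) - 7 = -5*(13/6 - 2/3*1/12) - 7 = -5*(13/6 - 1/18) - 7 = -5*19/9 - 7 = -95/9 - 7 = -158/9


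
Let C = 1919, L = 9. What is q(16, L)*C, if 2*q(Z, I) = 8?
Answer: 7676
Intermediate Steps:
q(Z, I) = 4 (q(Z, I) = (½)*8 = 4)
q(16, L)*C = 4*1919 = 7676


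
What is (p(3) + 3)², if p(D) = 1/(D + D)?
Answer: 361/36 ≈ 10.028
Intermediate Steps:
p(D) = 1/(2*D)
(p(3) + 3)² = ((½)/3 + 3)² = ((½)*(⅓) + 3)² = (⅙ + 3)² = (19/6)² = 361/36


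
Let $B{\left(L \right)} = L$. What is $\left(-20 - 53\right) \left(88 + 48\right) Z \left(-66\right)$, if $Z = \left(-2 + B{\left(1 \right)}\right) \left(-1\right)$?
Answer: $655248$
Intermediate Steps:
$Z = 1$ ($Z = \left(-2 + 1\right) \left(-1\right) = \left(-1\right) \left(-1\right) = 1$)
$\left(-20 - 53\right) \left(88 + 48\right) Z \left(-66\right) = \left(-20 - 53\right) \left(88 + 48\right) 1 \left(-66\right) = \left(-73\right) 136 \cdot 1 \left(-66\right) = \left(-9928\right) 1 \left(-66\right) = \left(-9928\right) \left(-66\right) = 655248$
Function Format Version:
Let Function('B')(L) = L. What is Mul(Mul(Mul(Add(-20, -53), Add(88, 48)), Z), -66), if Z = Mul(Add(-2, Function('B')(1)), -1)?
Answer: 655248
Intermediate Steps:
Z = 1 (Z = Mul(Add(-2, 1), -1) = Mul(-1, -1) = 1)
Mul(Mul(Mul(Add(-20, -53), Add(88, 48)), Z), -66) = Mul(Mul(Mul(Add(-20, -53), Add(88, 48)), 1), -66) = Mul(Mul(Mul(-73, 136), 1), -66) = Mul(Mul(-9928, 1), -66) = Mul(-9928, -66) = 655248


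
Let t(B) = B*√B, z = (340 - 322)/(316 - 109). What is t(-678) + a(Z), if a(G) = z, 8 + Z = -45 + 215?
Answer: 2/23 - 678*I*√678 ≈ 0.086957 - 17654.0*I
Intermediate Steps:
Z = 162 (Z = -8 + (-45 + 215) = -8 + 170 = 162)
z = 2/23 (z = 18/207 = 18*(1/207) = 2/23 ≈ 0.086957)
a(G) = 2/23
t(B) = B^(3/2)
t(-678) + a(Z) = (-678)^(3/2) + 2/23 = -678*I*√678 + 2/23 = 2/23 - 678*I*√678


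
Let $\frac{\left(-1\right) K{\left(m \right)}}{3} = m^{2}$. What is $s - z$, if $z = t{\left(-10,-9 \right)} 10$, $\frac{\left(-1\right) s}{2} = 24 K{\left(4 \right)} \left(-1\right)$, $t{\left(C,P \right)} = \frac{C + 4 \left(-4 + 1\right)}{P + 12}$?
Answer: $- \frac{6692}{3} \approx -2230.7$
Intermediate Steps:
$K{\left(m \right)} = - 3 m^{2}$
$t{\left(C,P \right)} = \frac{-12 + C}{12 + P}$ ($t{\left(C,P \right)} = \frac{C + 4 \left(-3\right)}{12 + P} = \frac{C - 12}{12 + P} = \frac{-12 + C}{12 + P}$)
$s = -2304$ ($s = - 2 \cdot 24 \left(- 3 \cdot 4^{2}\right) \left(-1\right) = - 2 \cdot 24 \left(\left(-3\right) 16\right) \left(-1\right) = - 2 \cdot 24 \left(-48\right) \left(-1\right) = - 2 \left(\left(-1152\right) \left(-1\right)\right) = \left(-2\right) 1152 = -2304$)
$z = - \frac{220}{3}$ ($z = \frac{-12 - 10}{12 - 9} \cdot 10 = \frac{1}{3} \left(-22\right) 10 = \left(- \frac{22}{3}\right) 10 = - \frac{220}{3} \approx -73.333$)
$s - z = -2304 - - \frac{220}{3} = -2304 + \frac{220}{3} = - \frac{6692}{3}$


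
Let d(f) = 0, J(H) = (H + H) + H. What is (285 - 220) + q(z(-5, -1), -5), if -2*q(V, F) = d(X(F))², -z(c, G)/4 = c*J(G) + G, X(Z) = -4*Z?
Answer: 65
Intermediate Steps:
J(H) = 3*H (J(H) = 2*H + H = 3*H)
z(c, G) = -4*G - 12*G*c (z(c, G) = -4*(c*(3*G) + G) = -4*(3*G*c + G) = -4*(G + 3*G*c) = -4*G - 12*G*c)
q(V, F) = 0 (q(V, F) = -½*0² = -½*0 = 0)
(285 - 220) + q(z(-5, -1), -5) = (285 - 220) + 0 = 65 + 0 = 65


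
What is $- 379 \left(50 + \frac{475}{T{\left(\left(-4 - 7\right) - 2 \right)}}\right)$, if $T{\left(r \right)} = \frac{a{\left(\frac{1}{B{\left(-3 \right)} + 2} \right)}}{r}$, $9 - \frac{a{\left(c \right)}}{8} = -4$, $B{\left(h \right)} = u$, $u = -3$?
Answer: $\frac{28425}{8} \approx 3553.1$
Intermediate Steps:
$B{\left(h \right)} = -3$
$a{\left(c \right)} = 104$ ($a{\left(c \right)} = 72 - -32 = 72 + 32 = 104$)
$T{\left(r \right)} = \frac{104}{r}$
$- 379 \left(50 + \frac{475}{T{\left(\left(-4 - 7\right) - 2 \right)}}\right) = - 379 \left(50 + \frac{475}{104 \frac{1}{\left(-4 - 7\right) - 2}}\right) = - 379 \left(50 + \frac{475}{104 \frac{1}{-11 - 2}}\right) = - 379 \left(50 + \frac{475}{104 \frac{1}{-13}}\right) = - 379 \left(50 + \frac{475}{104 \left(- \frac{1}{13}\right)}\right) = - 379 \left(50 + \frac{475}{-8}\right) = - 379 \left(50 + 475 \left(- \frac{1}{8}\right)\right) = - 379 \left(50 - \frac{475}{8}\right) = \left(-379\right) \left(- \frac{75}{8}\right) = \frac{28425}{8}$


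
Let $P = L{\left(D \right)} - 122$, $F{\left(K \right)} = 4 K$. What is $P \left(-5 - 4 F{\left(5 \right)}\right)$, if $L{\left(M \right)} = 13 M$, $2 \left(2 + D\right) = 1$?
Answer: $\frac{24055}{2} \approx 12028.0$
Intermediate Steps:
$D = - \frac{3}{2}$ ($D = -2 + \frac{1}{2} \cdot 1 = -2 + \frac{1}{2} = - \frac{3}{2} \approx -1.5$)
$P = - \frac{283}{2}$ ($P = 13 \left(- \frac{3}{2}\right) - 122 = - \frac{39}{2} - 122 = - \frac{283}{2} \approx -141.5$)
$P \left(-5 - 4 F{\left(5 \right)}\right) = - \frac{283 \left(-5 - 4 \cdot 4 \cdot 5\right)}{2} = - \frac{283 \left(-5 - 80\right)}{2} = \left(- \frac{283}{2}\right) \left(-85\right) = \frac{24055}{2}$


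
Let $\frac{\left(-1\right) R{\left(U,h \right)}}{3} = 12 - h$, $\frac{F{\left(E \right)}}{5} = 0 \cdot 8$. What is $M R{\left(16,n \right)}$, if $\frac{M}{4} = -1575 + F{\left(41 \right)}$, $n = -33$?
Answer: $850500$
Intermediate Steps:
$F{\left(E \right)} = 0$ ($F{\left(E \right)} = 5 \cdot 0 \cdot 8 = 5 \cdot 0 = 0$)
$R{\left(U,h \right)} = -36 + 3 h$ ($R{\left(U,h \right)} = - 3 \left(12 - h\right) = -36 + 3 h$)
$M = -6300$ ($M = 4 \left(-1575 + 0\right) = 4 \left(-1575\right) = -6300$)
$M R{\left(16,n \right)} = - 6300 \left(-36 + 3 \left(-33\right)\right) = - 6300 \left(-36 - 99\right) = \left(-6300\right) \left(-135\right) = 850500$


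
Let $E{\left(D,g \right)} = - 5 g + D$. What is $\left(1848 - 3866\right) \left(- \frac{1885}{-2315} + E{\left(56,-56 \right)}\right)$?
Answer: $- \frac{314697010}{463} \approx -6.7969 \cdot 10^{5}$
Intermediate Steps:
$E{\left(D,g \right)} = D - 5 g$
$\left(1848 - 3866\right) \left(- \frac{1885}{-2315} + E{\left(56,-56 \right)}\right) = \left(1848 - 3866\right) \left(- \frac{1885}{-2315} + \left(56 - -280\right)\right) = - 2018 \left(\left(-1885\right) \left(- \frac{1}{2315}\right) + \left(56 + 280\right)\right) = - 2018 \left(\frac{377}{463} + 336\right) = \left(-2018\right) \frac{155945}{463} = - \frac{314697010}{463}$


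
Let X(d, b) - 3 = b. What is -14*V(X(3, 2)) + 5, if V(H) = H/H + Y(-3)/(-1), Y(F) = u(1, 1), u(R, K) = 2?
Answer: 19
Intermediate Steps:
X(d, b) = 3 + b
Y(F) = 2
V(H) = -1 (V(H) = H/H + 2/(-1) = 1 + 2*(-1) = 1 - 2 = -1)
-14*V(X(3, 2)) + 5 = -14*(-1) + 5 = 14 + 5 = 19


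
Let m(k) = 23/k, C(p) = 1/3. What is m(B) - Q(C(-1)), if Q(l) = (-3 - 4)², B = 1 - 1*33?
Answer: -1591/32 ≈ -49.719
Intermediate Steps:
C(p) = ⅓ (C(p) = 1*(⅓) = ⅓)
B = -32 (B = 1 - 33 = -32)
Q(l) = 49 (Q(l) = (-7)² = 49)
m(B) - Q(C(-1)) = 23/(-32) - 1*49 = 23*(-1/32) - 49 = -23/32 - 49 = -1591/32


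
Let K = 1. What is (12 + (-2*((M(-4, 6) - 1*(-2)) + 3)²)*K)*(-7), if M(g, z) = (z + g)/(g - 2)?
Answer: 1988/9 ≈ 220.89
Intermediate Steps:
M(g, z) = (g + z)/(-2 + g)
(12 + (-2*((M(-4, 6) - 1*(-2)) + 3)²)*K)*(-7) = (12 - 2*(((-4 + 6)/(-2 - 4) - 1*(-2)) + 3)²*1)*(-7) = (12 - 2*((2/(-6) + 2) + 3)²*1)*(-7) = (12 - 2*((-⅙*2 + 2) + 3)²*1)*(-7) = (12 - 2*((-⅓ + 2) + 3)²*1)*(-7) = (12 - 2*(5/3 + 3)²*1)*(-7) = (12 - 2*(14/3)²*1)*(-7) = (12 - 2*196/9*1)*(-7) = (12 - 392/9*1)*(-7) = (12 - 392/9)*(-7) = -284/9*(-7) = 1988/9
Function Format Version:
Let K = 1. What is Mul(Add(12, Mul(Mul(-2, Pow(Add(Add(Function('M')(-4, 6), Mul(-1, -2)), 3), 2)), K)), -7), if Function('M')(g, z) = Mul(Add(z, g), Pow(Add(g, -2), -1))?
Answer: Rational(1988, 9) ≈ 220.89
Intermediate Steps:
Function('M')(g, z) = Mul(Pow(Add(-2, g), -1), Add(g, z)) (Function('M')(g, z) = Mul(Add(g, z), Pow(Add(-2, g), -1)) = Mul(Pow(Add(-2, g), -1), Add(g, z)))
Mul(Add(12, Mul(Mul(-2, Pow(Add(Add(Function('M')(-4, 6), Mul(-1, -2)), 3), 2)), K)), -7) = Mul(Add(12, Mul(Mul(-2, Pow(Add(Add(Mul(Pow(Add(-2, -4), -1), Add(-4, 6)), Mul(-1, -2)), 3), 2)), 1)), -7) = Mul(Add(12, Mul(Mul(-2, Pow(Add(Add(Mul(Pow(-6, -1), 2), 2), 3), 2)), 1)), -7) = Mul(Add(12, Mul(Mul(-2, Pow(Add(Add(Mul(Rational(-1, 6), 2), 2), 3), 2)), 1)), -7) = Mul(Add(12, Mul(Mul(-2, Pow(Add(Add(Rational(-1, 3), 2), 3), 2)), 1)), -7) = Mul(Add(12, Mul(Mul(-2, Pow(Add(Rational(5, 3), 3), 2)), 1)), -7) = Mul(Add(12, Mul(Mul(-2, Pow(Rational(14, 3), 2)), 1)), -7) = Mul(Add(12, Mul(Mul(-2, Rational(196, 9)), 1)), -7) = Mul(Add(12, Mul(Rational(-392, 9), 1)), -7) = Mul(Add(12, Rational(-392, 9)), -7) = Mul(Rational(-284, 9), -7) = Rational(1988, 9)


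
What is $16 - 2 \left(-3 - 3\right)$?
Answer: $28$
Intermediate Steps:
$16 - 2 \left(-3 - 3\right) = 16 - -12 = 16 + 12 = 28$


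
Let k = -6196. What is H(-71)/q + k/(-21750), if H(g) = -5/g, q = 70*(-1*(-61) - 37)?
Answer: 24638921/86478000 ≈ 0.28492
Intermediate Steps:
q = 1680 (q = 70*(61 - 37) = 70*24 = 1680)
H(-71)/q + k/(-21750) = -5/(-71)/1680 - 6196/(-21750) = -5*(-1/71)*(1/1680) - 6196*(-1/21750) = (5/71)*(1/1680) + 3098/10875 = 1/23856 + 3098/10875 = 24638921/86478000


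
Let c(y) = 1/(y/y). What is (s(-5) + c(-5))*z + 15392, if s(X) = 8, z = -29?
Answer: 15131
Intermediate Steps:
c(y) = 1 (c(y) = 1/1 = 1)
(s(-5) + c(-5))*z + 15392 = (8 + 1)*(-29) + 15392 = 9*(-29) + 15392 = -261 + 15392 = 15131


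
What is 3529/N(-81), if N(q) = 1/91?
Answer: 321139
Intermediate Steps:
N(q) = 1/91
3529/N(-81) = 3529/(1/91) = 3529*91 = 321139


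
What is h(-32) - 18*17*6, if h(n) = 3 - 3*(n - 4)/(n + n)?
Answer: -29355/16 ≈ -1834.7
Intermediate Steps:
h(n) = 3 - 3*(-4 + n)/(2*n)
h(-32) - 18*17*6 = (3/2 + 6/(-32)) - 18*17*6 = (3/2 + 6*(-1/32)) - 306*6 = (3/2 - 3/16) - 1*1836 = 21/16 - 1836 = -29355/16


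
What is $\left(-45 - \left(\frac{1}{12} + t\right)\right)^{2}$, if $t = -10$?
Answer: $\frac{177241}{144} \approx 1230.8$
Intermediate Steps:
$\left(-45 - \left(\frac{1}{12} + t\right)\right)^{2} = \left(-45 + \left(\frac{1}{-12} - -10\right)\right)^{2} = \left(-45 + \left(- \frac{1}{12} + 10\right)\right)^{2} = \left(-45 + \frac{119}{12}\right)^{2} = \left(- \frac{421}{12}\right)^{2} = \frac{177241}{144}$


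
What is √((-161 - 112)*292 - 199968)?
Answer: 6*I*√7769 ≈ 528.85*I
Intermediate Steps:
√((-161 - 112)*292 - 199968) = √(-273*292 - 199968) = √(-79716 - 199968) = √(-279684) = 6*I*√7769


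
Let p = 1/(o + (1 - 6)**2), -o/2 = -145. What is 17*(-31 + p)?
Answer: -165988/315 ≈ -526.95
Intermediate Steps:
o = 290 (o = -2*(-145) = 290)
p = 1/315 (p = 1/(290 + (1 - 6)**2) = 1/(290 + (-5)**2) = 1/(290 + 25) = 1/315 ≈ 0.0031746)
17*(-31 + p) = 17*(-31 + 1/315) = 17*(-9764/315) = -165988/315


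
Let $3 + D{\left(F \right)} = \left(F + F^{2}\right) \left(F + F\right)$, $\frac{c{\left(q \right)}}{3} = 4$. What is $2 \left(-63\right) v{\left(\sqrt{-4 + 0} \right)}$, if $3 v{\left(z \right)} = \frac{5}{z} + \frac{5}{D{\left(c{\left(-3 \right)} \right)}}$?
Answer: $- \frac{70}{1247} + 105 i \approx -0.056135 + 105.0 i$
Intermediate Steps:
$c{\left(q \right)} = 12$ ($c{\left(q \right)} = 3 \cdot 4 = 12$)
$D{\left(F \right)} = -3 + 2 F \left(F + F^{2}\right)$ ($D{\left(F \right)} = -3 + \left(F + F^{2}\right) \left(F + F\right) = -3 + \left(F + F^{2}\right) 2 F = -3 + 2 F \left(F + F^{2}\right)$)
$v{\left(z \right)} = \frac{5}{11223} + \frac{5}{3 z}$ ($v{\left(z \right)} = \frac{\frac{5}{z} + \frac{5}{-3 + 2 \cdot 12^{2} + 2 \cdot 12^{3}}}{3} = \frac{\frac{5}{z} + \frac{5}{-3 + 2 \cdot 144 + 2 \cdot 1728}}{3} = \frac{\frac{5}{z} + \frac{5}{-3 + 288 + 3456}}{3} = \frac{\frac{5}{z} + \frac{5}{3741}}{3} = \frac{\frac{5}{3741} + \frac{5}{z}}{3} = \frac{5}{11223} + \frac{5}{3 z}$)
$2 \left(-63\right) v{\left(\sqrt{-4 + 0} \right)} = 2 \left(-63\right) \frac{5 \left(3741 + \sqrt{-4 + 0}\right)}{11223 \sqrt{-4 + 0}} = - 126 \frac{5 \left(3741 + \sqrt{-4}\right)}{11223 \sqrt{-4}} = - 126 \frac{5 \left(3741 + 2 i\right)}{11223 \cdot 2 i} = - 126 \frac{5 \left(- \frac{i}{2}\right) \left(3741 + 2 i\right)}{11223} = - 126 \left(- \frac{5 i \left(3741 + 2 i\right)}{22446}\right) = \frac{35 i \left(3741 + 2 i\right)}{1247}$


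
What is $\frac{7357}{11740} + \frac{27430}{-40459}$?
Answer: $- \frac{24371337}{474988660} \approx -0.051309$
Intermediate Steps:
$\frac{7357}{11740} + \frac{27430}{-40459} = 7357 \cdot \frac{1}{11740} + 27430 \left(- \frac{1}{40459}\right) = \frac{7357}{11740} - \frac{27430}{40459} = - \frac{24371337}{474988660}$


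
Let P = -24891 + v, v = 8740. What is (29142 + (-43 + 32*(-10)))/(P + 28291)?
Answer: 28779/12140 ≈ 2.3706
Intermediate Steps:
P = -16151 (P = -24891 + 8740 = -16151)
(29142 + (-43 + 32*(-10)))/(P + 28291) = (29142 + (-43 + 32*(-10)))/(-16151 + 28291) = (29142 + (-43 - 320))/12140 = (29142 - 363)*(1/12140) = 28779*(1/12140) = 28779/12140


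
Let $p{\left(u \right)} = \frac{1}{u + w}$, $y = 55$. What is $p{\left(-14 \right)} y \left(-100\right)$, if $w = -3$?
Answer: $\frac{5500}{17} \approx 323.53$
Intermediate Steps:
$p{\left(u \right)} = \frac{1}{-3 + u}$ ($p{\left(u \right)} = \frac{1}{u - 3} = \frac{1}{-3 + u}$)
$p{\left(-14 \right)} y \left(-100\right) = \frac{1}{-3 - 14} \cdot 55 \left(-100\right) = \frac{1}{-17} \cdot 55 \left(-100\right) = \left(- \frac{1}{17}\right) 55 \left(-100\right) = \left(- \frac{55}{17}\right) \left(-100\right) = \frac{5500}{17}$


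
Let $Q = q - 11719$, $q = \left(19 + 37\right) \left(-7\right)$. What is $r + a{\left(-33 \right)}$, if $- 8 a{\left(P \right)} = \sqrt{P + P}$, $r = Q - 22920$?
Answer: $-35031 - \frac{i \sqrt{66}}{8} \approx -35031.0 - 1.0155 i$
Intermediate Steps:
$q = -392$ ($q = 56 \left(-7\right) = -392$)
$Q = -12111$ ($Q = -392 - 11719 = -12111$)
$r = -35031$ ($r = -12111 - 22920 = -35031$)
$a{\left(P \right)} = - \frac{\sqrt{2} \sqrt{P}}{8}$ ($a{\left(P \right)} = - \frac{\sqrt{P + P}}{8} = - \frac{\sqrt{2 P}}{8} = - \frac{\sqrt{2} \sqrt{P}}{8}$)
$r + a{\left(-33 \right)} = -35031 - \frac{\sqrt{2} \sqrt{-33}}{8} = -35031 - \frac{\sqrt{2} i \sqrt{33}}{8} = -35031 - \frac{i \sqrt{66}}{8}$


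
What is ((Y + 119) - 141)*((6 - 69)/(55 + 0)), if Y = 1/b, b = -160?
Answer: 221823/8800 ≈ 25.207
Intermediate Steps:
Y = -1/160 (Y = 1/(-160) = -1/160 ≈ -0.0062500)
((Y + 119) - 141)*((6 - 69)/(55 + 0)) = ((-1/160 + 119) - 141)*((6 - 69)/(55 + 0)) = (19039/160 - 141)*(-63/55) = -(-221823)/(160*55) = -3521/160*(-63/55) = 221823/8800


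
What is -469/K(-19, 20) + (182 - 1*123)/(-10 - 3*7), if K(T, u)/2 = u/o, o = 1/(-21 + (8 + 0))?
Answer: -16141/16120 ≈ -1.0013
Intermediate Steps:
o = -1/13 (o = 1/(-21 + 8) = 1/(-13) = -1/13 ≈ -0.076923)
K(T, u) = -26*u (K(T, u) = 2*(u/(-1/13)) = 2*(-13*u) = -26*u)
-469/K(-19, 20) + (182 - 1*123)/(-10 - 3*7) = -469/((-26*20)) + (182 - 1*123)/(-10 - 3*7) = -469/(-520) + (182 - 123)/(-10 - 21) = -469*(-1/520) + 59/(-31) = 469/520 + 59*(-1/31) = 469/520 - 59/31 = -16141/16120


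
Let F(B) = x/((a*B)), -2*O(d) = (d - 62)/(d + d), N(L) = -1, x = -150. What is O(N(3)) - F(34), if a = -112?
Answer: -30063/1904 ≈ -15.789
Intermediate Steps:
O(d) = -(-62 + d)/(4*d) (O(d) = -(d - 62)/(2*(d + d)) = -(-62 + d)/(2*(2*d)) = -(-62 + d)*1/(2*d)/2 = -(-62 + d)/(4*d))
F(B) = 75/(56*B) (F(B) = -150*(-1/(112*B)) = -(-75)/(56*B) = 75/(56*B))
O(N(3)) - F(34) = (1/4)*(62 - 1*(-1))/(-1) - 75/(56*34) = (1/4)*(-1)*(62 + 1) - 75/(56*34) = (1/4)*(-1)*63 - 1*75/1904 = -63/4 - 75/1904 = -30063/1904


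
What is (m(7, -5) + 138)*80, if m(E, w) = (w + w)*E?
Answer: 5440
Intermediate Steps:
m(E, w) = 2*E*w (m(E, w) = (2*w)*E = 2*E*w)
(m(7, -5) + 138)*80 = (2*7*(-5) + 138)*80 = (-70 + 138)*80 = 68*80 = 5440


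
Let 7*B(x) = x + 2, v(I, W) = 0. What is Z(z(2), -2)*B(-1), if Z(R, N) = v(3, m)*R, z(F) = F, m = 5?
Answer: 0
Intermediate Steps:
B(x) = 2/7 + x/7 (B(x) = (x + 2)/7 = (2 + x)/7 = 2/7 + x/7)
Z(R, N) = 0 (Z(R, N) = 0*R = 0)
Z(z(2), -2)*B(-1) = 0*(2/7 + (⅐)*(-1)) = 0*(2/7 - ⅐) = 0*(⅐) = 0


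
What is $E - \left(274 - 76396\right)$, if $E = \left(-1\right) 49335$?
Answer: $26787$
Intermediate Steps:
$E = -49335$
$E - \left(274 - 76396\right) = -49335 - \left(274 - 76396\right) = -49335 - -76122 = -49335 + 76122 = 26787$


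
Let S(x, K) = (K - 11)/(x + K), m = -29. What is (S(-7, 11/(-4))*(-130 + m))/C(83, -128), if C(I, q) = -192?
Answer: 2915/2496 ≈ 1.1679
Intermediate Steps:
S(x, K) = (-11 + K)/(K + x)
(S(-7, 11/(-4))*(-130 + m))/C(83, -128) = (((-11 + 11/(-4))/(11/(-4) - 7))*(-130 - 29))/(-192) = (((-11 + 11*(-1/4))/(11*(-1/4) - 7))*(-159))*(-1/192) = (((-11 - 11/4)/(-11/4 - 7))*(-159))*(-1/192) = ((-55/4/(-39/4))*(-159))*(-1/192) = (-4/39*(-55/4)*(-159))*(-1/192) = ((55/39)*(-159))*(-1/192) = -2915/13*(-1/192) = 2915/2496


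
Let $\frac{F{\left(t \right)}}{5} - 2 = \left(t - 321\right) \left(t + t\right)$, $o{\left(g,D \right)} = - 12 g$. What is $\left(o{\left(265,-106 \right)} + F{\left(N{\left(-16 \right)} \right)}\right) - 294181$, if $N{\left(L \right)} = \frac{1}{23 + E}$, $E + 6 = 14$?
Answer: $- \frac{285853811}{961} \approx -2.9745 \cdot 10^{5}$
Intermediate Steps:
$E = 8$ ($E = -6 + 14 = 8$)
$N{\left(L \right)} = \frac{1}{31}$ ($N{\left(L \right)} = \frac{1}{23 + 8} = \frac{1}{31}$)
$F{\left(t \right)} = 10 + 10 t \left(-321 + t\right)$ ($F{\left(t \right)} = 10 + 5 \left(t - 321\right) \left(t + t\right) = 10 + 5 \left(-321 + t\right) 2 t = 10 + 5 \cdot 2 t \left(-321 + t\right) = 10 + 10 t \left(-321 + t\right)$)
$\left(o{\left(265,-106 \right)} + F{\left(N{\left(-16 \right)} \right)}\right) - 294181 = \left(\left(-12\right) 265 + \left(10 - \frac{3210}{31} + \frac{10}{961}\right)\right) - 294181 = \left(-3180 + \left(10 - \frac{3210}{31} + 10 \cdot \frac{1}{961}\right)\right) - 294181 = \left(-3180 + \left(10 - \frac{3210}{31} + \frac{10}{961}\right)\right) - 294181 = \left(-3180 - \frac{89890}{961}\right) - 294181 = - \frac{3145870}{961} - 294181 = - \frac{285853811}{961}$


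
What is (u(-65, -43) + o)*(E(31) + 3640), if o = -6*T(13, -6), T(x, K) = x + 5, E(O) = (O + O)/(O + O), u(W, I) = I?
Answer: -549791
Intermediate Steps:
E(O) = 1 (E(O) = (2*O)/((2*O)) = (2*O)*(1/(2*O)) = 1)
T(x, K) = 5 + x
o = -108 (o = -6*(5 + 13) = -6*18 = -108)
(u(-65, -43) + o)*(E(31) + 3640) = (-43 - 108)*(1 + 3640) = -151*3641 = -549791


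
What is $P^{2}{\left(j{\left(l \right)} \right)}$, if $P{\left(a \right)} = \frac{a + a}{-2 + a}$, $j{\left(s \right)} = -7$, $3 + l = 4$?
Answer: $\frac{196}{81} \approx 2.4198$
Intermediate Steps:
$l = 1$ ($l = -3 + 4 = 1$)
$P{\left(a \right)} = \frac{2 a}{-2 + a}$
$P^{2}{\left(j{\left(l \right)} \right)} = \left(2 \left(-7\right) \frac{1}{-2 - 7}\right)^{2} = \left(2 \left(-7\right) \frac{1}{-9}\right)^{2} = \left(2 \left(-7\right) \left(- \frac{1}{9}\right)\right)^{2} = \left(\frac{14}{9}\right)^{2} = \frac{196}{81}$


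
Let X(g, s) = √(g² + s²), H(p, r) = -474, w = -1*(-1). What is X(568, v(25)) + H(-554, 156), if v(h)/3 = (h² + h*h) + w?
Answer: -474 + √14407633 ≈ 3321.7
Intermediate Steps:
w = 1
v(h) = 3 + 6*h² (v(h) = 3*((h² + h*h) + 1) = 3*((h² + h²) + 1) = 3*(2*h² + 1) = 3*(1 + 2*h²) = 3 + 6*h²)
X(568, v(25)) + H(-554, 156) = √(568² + (3 + 6*25²)²) - 474 = √(322624 + (3 + 6*625)²) - 474 = √(322624 + (3 + 3750)²) - 474 = √(322624 + 3753²) - 474 = √(322624 + 14085009) - 474 = √14407633 - 474 = -474 + √14407633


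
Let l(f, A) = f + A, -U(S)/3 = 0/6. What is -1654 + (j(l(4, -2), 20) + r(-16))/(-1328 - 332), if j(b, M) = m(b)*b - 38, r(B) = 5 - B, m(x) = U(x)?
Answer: -2745623/1660 ≈ -1654.0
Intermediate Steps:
U(S) = 0 (U(S) = -0/6 = -3*0 = 0)
m(x) = 0
l(f, A) = A + f
j(b, M) = -38 (j(b, M) = 0*b - 38 = 0 - 38 = -38)
-1654 + (j(l(4, -2), 20) + r(-16))/(-1328 - 332) = -1654 + (-38 + (5 - 1*(-16)))/(-1328 - 332) = -1654 + (-38 + (5 + 16))/(-1660) = -1654 + (-38 + 21)*(-1/1660) = -1654 - 17*(-1/1660) = -1654 + 17/1660 = -2745623/1660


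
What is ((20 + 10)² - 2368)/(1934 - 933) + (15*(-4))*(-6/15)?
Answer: 22556/1001 ≈ 22.533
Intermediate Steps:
((20 + 10)² - 2368)/(1934 - 933) + (15*(-4))*(-6/15) = (30² - 2368)/1001 - (-360)/15 = (900 - 2368)*(1/1001) - 60*(-⅖) = -1468*1/1001 + 24 = -1468/1001 + 24 = 22556/1001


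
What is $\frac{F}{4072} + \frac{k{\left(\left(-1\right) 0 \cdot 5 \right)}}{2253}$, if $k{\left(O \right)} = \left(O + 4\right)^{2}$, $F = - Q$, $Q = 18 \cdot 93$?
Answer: $- \frac{1853185}{4587108} \approx -0.404$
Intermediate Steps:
$Q = 1674$
$F = -1674$ ($F = \left(-1\right) 1674 = -1674$)
$k{\left(O \right)} = \left(4 + O\right)^{2}$
$\frac{F}{4072} + \frac{k{\left(\left(-1\right) 0 \cdot 5 \right)}}{2253} = - \frac{1674}{4072} + \frac{\left(4 + \left(-1\right) 0 \cdot 5\right)^{2}}{2253} = \left(-1674\right) \frac{1}{4072} + \left(4 + 0 \cdot 5\right)^{2} \cdot \frac{1}{2253} = - \frac{837}{2036} + \left(4 + 0\right)^{2} \cdot \frac{1}{2253} = - \frac{837}{2036} + 4^{2} \cdot \frac{1}{2253} = - \frac{837}{2036} + 16 \cdot \frac{1}{2253} = - \frac{837}{2036} + \frac{16}{2253} = - \frac{1853185}{4587108}$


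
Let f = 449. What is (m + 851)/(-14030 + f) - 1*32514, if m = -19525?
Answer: -441553960/13581 ≈ -32513.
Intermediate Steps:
(m + 851)/(-14030 + f) - 1*32514 = (-19525 + 851)/(-14030 + 449) - 1*32514 = -18674/(-13581) - 32514 = -18674*(-1/13581) - 32514 = 18674/13581 - 32514 = -441553960/13581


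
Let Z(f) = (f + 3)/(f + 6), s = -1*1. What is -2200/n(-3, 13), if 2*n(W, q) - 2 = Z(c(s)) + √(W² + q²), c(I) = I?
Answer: 132000/2153 - 55000*√178/2153 ≈ -279.51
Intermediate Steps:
s = -1
Z(f) = (3 + f)/(6 + f)
n(W, q) = 6/5 + √(W² + q²)/2 (n(W, q) = 1 + ((3 - 1)/(6 - 1) + √(W² + q²))/2 = 1 + (2/5 + √(W² + q²))/2 = 1 + ((⅕)*2 + √(W² + q²))/2 = 1 + (⅖ + √(W² + q²))/2 = 1 + (⅕ + √(W² + q²)/2) = 6/5 + √(W² + q²)/2)
-2200/n(-3, 13) = -2200/(6/5 + √((-3)² + 13²)/2) = -2200/(6/5 + √(9 + 169)/2) = -2200/(6/5 + √178/2)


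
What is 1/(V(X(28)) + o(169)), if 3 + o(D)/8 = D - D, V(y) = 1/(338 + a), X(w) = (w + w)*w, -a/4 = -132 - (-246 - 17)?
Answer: -186/4465 ≈ -0.041657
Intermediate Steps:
a = -524 (a = -4*(-132 - (-246 - 17)) = -4*(-132 - 1*(-263)) = -4*(-132 + 263) = -4*131 = -524)
X(w) = 2*w² (X(w) = (2*w)*w = 2*w²)
V(y) = -1/186 (V(y) = 1/(338 - 524) = 1/(-186) = -1/186)
o(D) = -24 (o(D) = -24 + 8*(D - D) = -24 + 8*0 = -24 + 0 = -24)
1/(V(X(28)) + o(169)) = 1/(-1/186 - 24) = 1/(-4465/186) = -186/4465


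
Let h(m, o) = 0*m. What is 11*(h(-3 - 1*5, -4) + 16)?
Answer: 176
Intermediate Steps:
h(m, o) = 0
11*(h(-3 - 1*5, -4) + 16) = 11*(0 + 16) = 11*16 = 176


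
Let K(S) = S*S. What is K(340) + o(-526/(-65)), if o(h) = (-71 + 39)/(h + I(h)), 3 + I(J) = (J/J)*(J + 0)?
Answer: 99067120/857 ≈ 1.1560e+5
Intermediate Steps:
K(S) = S²
I(J) = -3 + J (I(J) = -3 + (J/J)*(J + 0) = -3 + 1*J = -3 + J)
o(h) = -32/(-3 + 2*h) (o(h) = (-71 + 39)/(h + (-3 + h)) = -32/(-3 + 2*h))
K(340) + o(-526/(-65)) = 340² - 32/(-3 + 2*(-526/(-65))) = 115600 - 32/(-3 + 2*(-526*(-1/65))) = 115600 - 32/(-3 + 2*(526/65)) = 115600 - 32/(-3 + 1052/65) = 115600 - 32/857/65 = 115600 - 32*65/857 = 115600 - 2080/857 = 99067120/857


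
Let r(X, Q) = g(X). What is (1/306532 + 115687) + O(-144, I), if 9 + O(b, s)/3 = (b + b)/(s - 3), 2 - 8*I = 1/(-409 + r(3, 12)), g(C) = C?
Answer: 105831780456785/912545764 ≈ 1.1597e+5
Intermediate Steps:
r(X, Q) = X
I = 813/3248 (I = ¼ - 1/(8*(-409 + 3)) = ¼ - ⅛/(-406) = ¼ - ⅛*(-1/406) = ¼ + 1/3248 = 813/3248 ≈ 0.25031)
O(b, s) = -27 + 6*b/(-3 + s) (O(b, s) = -27 + 3*((b + b)/(s - 3)) = -27 + 3*((2*b)/(-3 + s)) = -27 + 3*(2*b/(-3 + s)) = -27 + 6*b/(-3 + s))
(1/306532 + 115687) + O(-144, I) = (1/306532 + 115687) + 3*(27 - 9*813/3248 + 2*(-144))/(-3 + 813/3248) = (1/306532 + 115687) + 3*(27 - 7317/3248 - 288)/(-8931/3248) = 35461767485/306532 + 3*(-3248/8931)*(-855045/3248) = 35461767485/306532 + 855045/2977 = 105831780456785/912545764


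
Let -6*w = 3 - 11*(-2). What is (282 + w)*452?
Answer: 376742/3 ≈ 1.2558e+5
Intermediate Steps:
w = -25/6 (w = -(3 - 11*(-2))/6 = -(3 + 22)/6 = -1/6*25 = -25/6 ≈ -4.1667)
(282 + w)*452 = (282 - 25/6)*452 = (1667/6)*452 = 376742/3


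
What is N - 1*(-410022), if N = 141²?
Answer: 429903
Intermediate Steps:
N = 19881
N - 1*(-410022) = 19881 - 1*(-410022) = 19881 + 410022 = 429903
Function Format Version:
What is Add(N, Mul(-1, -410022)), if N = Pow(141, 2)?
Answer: 429903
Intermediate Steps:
N = 19881
Add(N, Mul(-1, -410022)) = Add(19881, Mul(-1, -410022)) = Add(19881, 410022) = 429903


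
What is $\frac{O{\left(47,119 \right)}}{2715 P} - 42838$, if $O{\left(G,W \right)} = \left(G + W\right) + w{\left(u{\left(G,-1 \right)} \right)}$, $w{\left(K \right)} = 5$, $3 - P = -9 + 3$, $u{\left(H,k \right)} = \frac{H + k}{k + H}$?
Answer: $- \frac{116305151}{2715} \approx -42838.0$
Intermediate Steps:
$u{\left(H,k \right)} = 1$ ($u{\left(H,k \right)} = \frac{H + k}{H + k} = 1$)
$P = 9$ ($P = 3 - \left(-9 + 3\right) = 3 - -6 = 3 + 6 = 9$)
$O{\left(G,W \right)} = 5 + G + W$ ($O{\left(G,W \right)} = \left(G + W\right) + 5 = 5 + G + W$)
$\frac{O{\left(47,119 \right)}}{2715 P} - 42838 = \frac{5 + 47 + 119}{2715 \cdot 9} - 42838 = \frac{171}{24435} - 42838 = 171 \cdot \frac{1}{24435} - 42838 = \frac{19}{2715} - 42838 = - \frac{116305151}{2715}$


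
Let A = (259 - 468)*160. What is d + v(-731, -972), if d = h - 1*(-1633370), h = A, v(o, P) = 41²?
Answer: 1601611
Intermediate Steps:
v(o, P) = 1681
A = -33440 (A = -209*160 = -33440)
h = -33440
d = 1599930 (d = -33440 - 1*(-1633370) = -33440 + 1633370 = 1599930)
d + v(-731, -972) = 1599930 + 1681 = 1601611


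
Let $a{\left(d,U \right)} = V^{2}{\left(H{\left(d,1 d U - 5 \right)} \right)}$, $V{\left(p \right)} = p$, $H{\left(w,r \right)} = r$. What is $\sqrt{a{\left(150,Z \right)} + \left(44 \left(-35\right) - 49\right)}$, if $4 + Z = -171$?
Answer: $2 \sqrt{172330859} \approx 26255.0$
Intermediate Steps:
$Z = -175$ ($Z = -4 - 171 = -175$)
$a{\left(d,U \right)} = \left(-5 + U d\right)^{2}$ ($a{\left(d,U \right)} = \left(1 d U - 5\right)^{2} = \left(d U - 5\right)^{2} = \left(U d - 5\right)^{2} = \left(-5 + U d\right)^{2}$)
$\sqrt{a{\left(150,Z \right)} + \left(44 \left(-35\right) - 49\right)} = \sqrt{\left(-5 - 26250\right)^{2} + \left(44 \left(-35\right) - 49\right)} = \sqrt{\left(-5 - 26250\right)^{2} - 1589} = \sqrt{\left(-26255\right)^{2} - 1589} = \sqrt{689325025 - 1589} = \sqrt{689323436} = 2 \sqrt{172330859}$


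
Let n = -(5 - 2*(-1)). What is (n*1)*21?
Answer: -147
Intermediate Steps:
n = -7 (n = -(5 + 2) = -1*7 = -7)
(n*1)*21 = -7*1*21 = -7*21 = -147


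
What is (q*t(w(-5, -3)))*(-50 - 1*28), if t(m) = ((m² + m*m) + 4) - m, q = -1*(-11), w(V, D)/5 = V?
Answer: -1097382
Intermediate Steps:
w(V, D) = 5*V
q = 11
t(m) = 4 - m + 2*m² (t(m) = ((m² + m²) + 4) - m = (2*m² + 4) - m = (4 + 2*m²) - m = 4 - m + 2*m²)
(q*t(w(-5, -3)))*(-50 - 1*28) = (11*(4 - 5*(-5) + 2*(5*(-5))²))*(-50 - 1*28) = (11*(4 - 1*(-25) + 2*(-25)²))*(-50 - 28) = (11*(4 + 25 + 2*625))*(-78) = (11*(4 + 25 + 1250))*(-78) = (11*1279)*(-78) = 14069*(-78) = -1097382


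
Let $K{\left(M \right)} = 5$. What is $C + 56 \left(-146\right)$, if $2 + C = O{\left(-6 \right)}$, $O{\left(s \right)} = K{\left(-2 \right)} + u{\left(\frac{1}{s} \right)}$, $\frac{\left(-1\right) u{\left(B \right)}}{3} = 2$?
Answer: $-8179$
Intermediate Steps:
$u{\left(B \right)} = -6$ ($u{\left(B \right)} = \left(-3\right) 2 = -6$)
$O{\left(s \right)} = -1$ ($O{\left(s \right)} = 5 - 6 = -1$)
$C = -3$ ($C = -2 - 1 = -3$)
$C + 56 \left(-146\right) = -3 + 56 \left(-146\right) = -3 - 8176 = -8179$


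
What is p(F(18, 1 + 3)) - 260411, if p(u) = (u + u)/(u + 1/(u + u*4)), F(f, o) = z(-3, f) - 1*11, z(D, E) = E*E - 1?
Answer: -126746528891/486721 ≈ -2.6041e+5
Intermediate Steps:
z(D, E) = -1 + E**2 (z(D, E) = E**2 - 1 = -1 + E**2)
F(f, o) = -12 + f**2 (F(f, o) = (-1 + f**2) - 1*11 = (-1 + f**2) - 11 = -12 + f**2)
p(u) = 2*u/(u + 1/(5*u)) (p(u) = (2*u)/(u + 1/(u + 4*u)) = (2*u)/(u + 1/(5*u)) = 2*u/(u + 1/(5*u)))
p(F(18, 1 + 3)) - 260411 = 10*(-12 + 18**2)**2/(1 + 5*(-12 + 18**2)**2) - 260411 = 10*(-12 + 324)**2/(1 + 5*(-12 + 324)**2) - 260411 = 10*312**2/(1 + 5*312**2) - 260411 = 10*97344/(1 + 5*97344) - 260411 = 10*97344/(1 + 486720) - 260411 = 10*97344/486721 - 260411 = 10*97344*(1/486721) - 260411 = 973440/486721 - 260411 = -126746528891/486721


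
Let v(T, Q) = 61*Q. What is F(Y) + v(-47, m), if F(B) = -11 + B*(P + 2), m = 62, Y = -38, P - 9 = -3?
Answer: 3467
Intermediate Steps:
P = 6 (P = 9 - 3 = 6)
F(B) = -11 + 8*B (F(B) = -11 + B*(6 + 2) = -11 + B*8 = -11 + 8*B)
F(Y) + v(-47, m) = (-11 + 8*(-38)) + 61*62 = (-11 - 304) + 3782 = -315 + 3782 = 3467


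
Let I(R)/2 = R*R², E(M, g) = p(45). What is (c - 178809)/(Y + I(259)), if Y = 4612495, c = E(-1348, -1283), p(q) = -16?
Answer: -178825/39360453 ≈ -0.0045433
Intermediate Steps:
E(M, g) = -16
c = -16
I(R) = 2*R³ (I(R) = 2*(R*R²) = 2*R³)
(c - 178809)/(Y + I(259)) = (-16 - 178809)/(4612495 + 2*259³) = -178825/(4612495 + 2*17373979) = -178825/(4612495 + 34747958) = -178825/39360453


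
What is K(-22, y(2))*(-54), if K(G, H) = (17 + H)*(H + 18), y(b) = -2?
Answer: -12960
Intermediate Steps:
K(G, H) = (17 + H)*(18 + H)
K(-22, y(2))*(-54) = (306 + (-2)² + 35*(-2))*(-54) = (306 + 4 - 70)*(-54) = 240*(-54) = -12960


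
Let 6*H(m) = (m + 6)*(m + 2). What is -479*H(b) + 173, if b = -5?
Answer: 825/2 ≈ 412.50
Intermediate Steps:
H(m) = (2 + m)*(6 + m)/6 (H(m) = ((m + 6)*(m + 2))/6 = ((6 + m)*(2 + m))/6 = ((2 + m)*(6 + m))/6 = (2 + m)*(6 + m)/6)
-479*H(b) + 173 = -479*(2 + (⅙)*(-5)² + (4/3)*(-5)) + 173 = -479*(2 + (⅙)*25 - 20/3) + 173 = -479*(2 + 25/6 - 20/3) + 173 = -479*(-½) + 173 = 479/2 + 173 = 825/2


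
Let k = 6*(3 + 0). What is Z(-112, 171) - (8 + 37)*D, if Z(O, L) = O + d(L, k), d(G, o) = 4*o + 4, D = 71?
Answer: -3231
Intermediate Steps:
k = 18 (k = 6*3 = 18)
d(G, o) = 4 + 4*o
Z(O, L) = 76 + O (Z(O, L) = O + (4 + 4*18) = O + (4 + 72) = O + 76 = 76 + O)
Z(-112, 171) - (8 + 37)*D = (76 - 112) - (8 + 37)*71 = -36 - 45*71 = -36 - 1*3195 = -36 - 3195 = -3231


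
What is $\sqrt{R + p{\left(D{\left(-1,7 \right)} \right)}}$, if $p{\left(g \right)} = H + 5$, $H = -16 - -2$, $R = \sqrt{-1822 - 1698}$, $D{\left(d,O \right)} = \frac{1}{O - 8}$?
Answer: $\sqrt{-9 + 8 i \sqrt{55}} \approx 5.0502 + 5.874 i$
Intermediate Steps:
$D{\left(d,O \right)} = \frac{1}{-8 + O}$
$R = 8 i \sqrt{55}$ ($R = \sqrt{-3520} = 8 i \sqrt{55} \approx 59.33 i$)
$H = -14$ ($H = -16 + 2 = -14$)
$p{\left(g \right)} = -9$ ($p{\left(g \right)} = -14 + 5 = -9$)
$\sqrt{R + p{\left(D{\left(-1,7 \right)} \right)}} = \sqrt{8 i \sqrt{55} - 9} = \sqrt{-9 + 8 i \sqrt{55}}$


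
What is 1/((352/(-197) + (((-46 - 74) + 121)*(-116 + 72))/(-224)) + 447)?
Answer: 11032/4913759 ≈ 0.0022451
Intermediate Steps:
1/((352/(-197) + (((-46 - 74) + 121)*(-116 + 72))/(-224)) + 447) = 1/((352*(-1/197) + ((-120 + 121)*(-44))*(-1/224)) + 447) = 1/((-352/197 + (1*(-44))*(-1/224)) + 447) = 1/((-352/197 - 44*(-1/224)) + 447) = 1/((-352/197 + 11/56) + 447) = 1/(-17545/11032 + 447) = 1/(4913759/11032) = 11032/4913759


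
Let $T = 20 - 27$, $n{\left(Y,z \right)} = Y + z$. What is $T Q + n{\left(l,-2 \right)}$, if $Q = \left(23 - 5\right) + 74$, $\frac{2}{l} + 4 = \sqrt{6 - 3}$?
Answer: $- \frac{8406}{13} - \frac{2 \sqrt{3}}{13} \approx -646.88$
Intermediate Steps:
$l = \frac{2}{-4 + \sqrt{3}}$ ($l = \frac{2}{-4 + \sqrt{6 - 3}} = \frac{2}{-4 + \sqrt{3}} \approx -0.88185$)
$Q = 92$ ($Q = 18 + 74 = 92$)
$T = -7$ ($T = 20 - 27 = -7$)
$T Q + n{\left(l,-2 \right)} = \left(-7\right) 92 - \left(\frac{34}{13} + \frac{2 \sqrt{3}}{13}\right) = -644 - \left(\frac{34}{13} + \frac{2 \sqrt{3}}{13}\right) = - \frac{8406}{13} - \frac{2 \sqrt{3}}{13}$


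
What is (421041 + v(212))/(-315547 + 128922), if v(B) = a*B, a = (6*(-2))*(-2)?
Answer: -426129/186625 ≈ -2.2833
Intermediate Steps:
a = 24 (a = -12*(-2) = 24)
v(B) = 24*B
(421041 + v(212))/(-315547 + 128922) = (421041 + 24*212)/(-315547 + 128922) = (421041 + 5088)/(-186625) = 426129*(-1/186625) = -426129/186625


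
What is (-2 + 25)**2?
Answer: 529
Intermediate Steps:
(-2 + 25)**2 = 23**2 = 529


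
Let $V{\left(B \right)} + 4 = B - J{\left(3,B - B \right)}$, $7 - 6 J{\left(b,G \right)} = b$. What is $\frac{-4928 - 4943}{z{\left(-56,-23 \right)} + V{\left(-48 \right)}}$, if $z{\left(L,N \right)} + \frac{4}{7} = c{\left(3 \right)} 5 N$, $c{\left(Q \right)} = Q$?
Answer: $\frac{207291}{8363} \approx 24.787$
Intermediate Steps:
$J{\left(b,G \right)} = \frac{7}{6} - \frac{b}{6}$
$z{\left(L,N \right)} = - \frac{4}{7} + 15 N$ ($z{\left(L,N \right)} = - \frac{4}{7} + 3 \cdot 5 N = - \frac{4}{7} + 15 N$)
$V{\left(B \right)} = - \frac{14}{3} + B$ ($V{\left(B \right)} = -4 - \left(\frac{7}{6} - \frac{1}{2} - B\right) = -4 + \left(B - \left(\frac{7}{6} - \frac{1}{2}\right)\right) = -4 + \left(B - \frac{2}{3}\right) = -4 + \left(- \frac{2}{3} + B\right) = - \frac{14}{3} + B$)
$\frac{-4928 - 4943}{z{\left(-56,-23 \right)} + V{\left(-48 \right)}} = \frac{-4928 - 4943}{\left(- \frac{4}{7} + 15 \left(-23\right)\right) - \frac{158}{3}} = - \frac{9871}{\left(- \frac{4}{7} - 345\right) - \frac{158}{3}} = - \frac{9871}{- \frac{2419}{7} - \frac{158}{3}} = - \frac{9871}{- \frac{8363}{21}} = \left(-9871\right) \left(- \frac{21}{8363}\right) = \frac{207291}{8363}$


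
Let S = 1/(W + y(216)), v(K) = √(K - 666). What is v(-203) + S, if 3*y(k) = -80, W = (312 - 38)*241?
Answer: 3/198022 + I*√869 ≈ 1.515e-5 + 29.479*I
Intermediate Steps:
v(K) = √(-666 + K)
W = 66034 (W = 274*241 = 66034)
y(k) = -80/3 (y(k) = (⅓)*(-80) = -80/3)
S = 3/198022 (S = 1/(66034 - 80/3) = 1/(198022/3) = 3/198022 ≈ 1.5150e-5)
v(-203) + S = √(-666 - 203) + 3/198022 = √(-869) + 3/198022 = I*√869 + 3/198022 = 3/198022 + I*√869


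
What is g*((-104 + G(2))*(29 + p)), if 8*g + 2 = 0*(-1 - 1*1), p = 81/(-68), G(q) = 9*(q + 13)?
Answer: -58621/272 ≈ -215.52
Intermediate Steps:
G(q) = 117 + 9*q (G(q) = 9*(13 + q) = 117 + 9*q)
p = -81/68 (p = 81*(-1/68) = -81/68 ≈ -1.1912)
g = -1/4 (g = -1/4 + (0*(-1 - 1*1))/8 = -1/4 + (0*(-1 - 1))/8 = -1/4 + (0*(-2))/8 = -1/4 + (1/8)*0 = -1/4 + 0 = -1/4 ≈ -0.25000)
g*((-104 + G(2))*(29 + p)) = -(-104 + (117 + 9*2))*(29 - 81/68)/4 = -(-104 + (117 + 18))*1891/(4*68) = -(-104 + 135)*1891/(4*68) = -31*1891/(4*68) = -1/4*58621/68 = -58621/272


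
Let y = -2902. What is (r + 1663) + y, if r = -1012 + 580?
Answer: -1671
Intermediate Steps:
r = -432
(r + 1663) + y = (-432 + 1663) - 2902 = 1231 - 2902 = -1671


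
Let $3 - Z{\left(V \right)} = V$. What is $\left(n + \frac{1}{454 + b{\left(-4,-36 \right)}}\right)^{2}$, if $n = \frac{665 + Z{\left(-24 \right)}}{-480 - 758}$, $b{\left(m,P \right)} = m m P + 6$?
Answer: $\frac{1660970025}{5155814416} \approx 0.32215$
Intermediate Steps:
$Z{\left(V \right)} = 3 - V$
$b{\left(m,P \right)} = 6 + P m^{2}$ ($b{\left(m,P \right)} = m^{2} P + 6 = P m^{2} + 6 = 6 + P m^{2}$)
$n = - \frac{346}{619}$ ($n = \frac{665 + \left(3 - -24\right)}{-480 - 758} = \frac{665 + \left(3 + 24\right)}{-1238} = \left(665 + 27\right) \left(- \frac{1}{1238}\right) = 692 \left(- \frac{1}{1238}\right) = - \frac{346}{619} \approx -0.55897$)
$\left(n + \frac{1}{454 + b{\left(-4,-36 \right)}}\right)^{2} = \left(- \frac{346}{619} + \frac{1}{454 + \left(6 - 36 \left(-4\right)^{2}\right)}\right)^{2} = \left(- \frac{346}{619} + \frac{1}{454 + \left(6 - 576\right)}\right)^{2} = \left(- \frac{346}{619} + \frac{1}{454 - 570}\right)^{2} = \left(- \frac{346}{619} + \frac{1}{-116}\right)^{2} = \left(- \frac{346}{619} - \frac{1}{116}\right)^{2} = \left(- \frac{40755}{71804}\right)^{2} = \frac{1660970025}{5155814416}$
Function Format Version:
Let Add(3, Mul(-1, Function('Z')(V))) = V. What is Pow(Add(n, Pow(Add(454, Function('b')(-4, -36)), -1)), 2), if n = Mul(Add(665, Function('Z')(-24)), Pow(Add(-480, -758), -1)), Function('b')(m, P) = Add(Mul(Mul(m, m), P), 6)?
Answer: Rational(1660970025, 5155814416) ≈ 0.32215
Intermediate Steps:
Function('Z')(V) = Add(3, Mul(-1, V))
Function('b')(m, P) = Add(6, Mul(P, Pow(m, 2))) (Function('b')(m, P) = Add(Mul(Pow(m, 2), P), 6) = Add(Mul(P, Pow(m, 2)), 6) = Add(6, Mul(P, Pow(m, 2))))
n = Rational(-346, 619) (n = Mul(Add(665, Add(3, Mul(-1, -24))), Pow(Add(-480, -758), -1)) = Mul(Add(665, Add(3, 24)), Pow(-1238, -1)) = Mul(Add(665, 27), Rational(-1, 1238)) = Mul(692, Rational(-1, 1238)) = Rational(-346, 619) ≈ -0.55897)
Pow(Add(n, Pow(Add(454, Function('b')(-4, -36)), -1)), 2) = Pow(Add(Rational(-346, 619), Pow(Add(454, Add(6, Mul(-36, Pow(-4, 2)))), -1)), 2) = Pow(Add(Rational(-346, 619), Pow(Add(454, Add(6, Mul(-36, 16))), -1)), 2) = Pow(Add(Rational(-346, 619), Pow(Add(454, Add(6, -576)), -1)), 2) = Pow(Add(Rational(-346, 619), Pow(Add(454, -570), -1)), 2) = Pow(Add(Rational(-346, 619), Pow(-116, -1)), 2) = Pow(Add(Rational(-346, 619), Rational(-1, 116)), 2) = Pow(Rational(-40755, 71804), 2) = Rational(1660970025, 5155814416)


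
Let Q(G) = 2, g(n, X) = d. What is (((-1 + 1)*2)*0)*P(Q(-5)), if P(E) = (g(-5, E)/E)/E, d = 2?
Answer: 0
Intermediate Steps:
g(n, X) = 2
P(E) = 2/E**2 (P(E) = (2/E)/E = 2/E**2)
(((-1 + 1)*2)*0)*P(Q(-5)) = (((-1 + 1)*2)*0)*(2/2**2) = ((0*2)*0)*(2*(1/4)) = (0*0)*(1/2) = 0*(1/2) = 0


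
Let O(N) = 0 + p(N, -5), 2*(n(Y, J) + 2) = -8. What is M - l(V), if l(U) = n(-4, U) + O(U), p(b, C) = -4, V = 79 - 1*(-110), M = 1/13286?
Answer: 132861/13286 ≈ 10.000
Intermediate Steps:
M = 1/13286 ≈ 7.5267e-5
V = 189 (V = 79 + 110 = 189)
n(Y, J) = -6 (n(Y, J) = -2 + (1/2)*(-8) = -2 - 4 = -6)
O(N) = -4 (O(N) = 0 - 4 = -4)
l(U) = -10 (l(U) = -6 - 4 = -10)
M - l(V) = 1/13286 - 1*(-10) = 1/13286 + 10 = 132861/13286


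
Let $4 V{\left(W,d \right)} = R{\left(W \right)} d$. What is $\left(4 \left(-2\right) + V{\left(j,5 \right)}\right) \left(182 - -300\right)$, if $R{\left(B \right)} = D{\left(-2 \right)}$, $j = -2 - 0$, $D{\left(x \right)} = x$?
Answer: $-5061$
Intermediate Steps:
$j = -2$ ($j = -2 + 0 = -2$)
$R{\left(B \right)} = -2$
$V{\left(W,d \right)} = - \frac{d}{2}$ ($V{\left(W,d \right)} = \frac{\left(-2\right) d}{4} = - \frac{d}{2}$)
$\left(4 \left(-2\right) + V{\left(j,5 \right)}\right) \left(182 - -300\right) = \left(4 \left(-2\right) - \frac{5}{2}\right) \left(182 - -300\right) = \left(-8 - \frac{5}{2}\right) \left(182 + 300\right) = \left(- \frac{21}{2}\right) 482 = -5061$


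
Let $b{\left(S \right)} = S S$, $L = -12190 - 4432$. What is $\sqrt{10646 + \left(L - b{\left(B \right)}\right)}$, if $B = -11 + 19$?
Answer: $2 i \sqrt{1510} \approx 77.717 i$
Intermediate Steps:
$L = -16622$
$B = 8$
$b{\left(S \right)} = S^{2}$
$\sqrt{10646 + \left(L - b{\left(B \right)}\right)} = \sqrt{10646 - 16686} = \sqrt{-6040} = 2 i \sqrt{1510}$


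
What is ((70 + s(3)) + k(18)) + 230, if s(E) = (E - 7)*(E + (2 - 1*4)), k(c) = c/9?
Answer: 298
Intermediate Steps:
k(c) = c/9 (k(c) = c*(⅑) = c/9)
s(E) = (-7 + E)*(-2 + E) (s(E) = (-7 + E)*(E + (2 - 4)) = (-7 + E)*(E - 2) = (-7 + E)*(-2 + E))
((70 + s(3)) + k(18)) + 230 = ((70 + (14 + 3² - 9*3)) + (⅑)*18) + 230 = ((70 + (14 + 9 - 27)) + 2) + 230 = ((70 - 4) + 2) + 230 = (66 + 2) + 230 = 68 + 230 = 298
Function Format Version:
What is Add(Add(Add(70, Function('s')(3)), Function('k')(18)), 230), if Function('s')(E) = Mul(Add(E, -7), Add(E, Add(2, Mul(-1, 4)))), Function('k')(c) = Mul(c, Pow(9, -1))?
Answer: 298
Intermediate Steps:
Function('k')(c) = Mul(Rational(1, 9), c) (Function('k')(c) = Mul(c, Rational(1, 9)) = Mul(Rational(1, 9), c))
Function('s')(E) = Mul(Add(-7, E), Add(-2, E)) (Function('s')(E) = Mul(Add(-7, E), Add(E, Add(2, -4))) = Mul(Add(-7, E), Add(E, -2)) = Mul(Add(-7, E), Add(-2, E)))
Add(Add(Add(70, Function('s')(3)), Function('k')(18)), 230) = Add(Add(Add(70, Add(14, Pow(3, 2), Mul(-9, 3))), Mul(Rational(1, 9), 18)), 230) = Add(Add(Add(70, Add(14, 9, -27)), 2), 230) = Add(Add(Add(70, -4), 2), 230) = Add(Add(66, 2), 230) = Add(68, 230) = 298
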